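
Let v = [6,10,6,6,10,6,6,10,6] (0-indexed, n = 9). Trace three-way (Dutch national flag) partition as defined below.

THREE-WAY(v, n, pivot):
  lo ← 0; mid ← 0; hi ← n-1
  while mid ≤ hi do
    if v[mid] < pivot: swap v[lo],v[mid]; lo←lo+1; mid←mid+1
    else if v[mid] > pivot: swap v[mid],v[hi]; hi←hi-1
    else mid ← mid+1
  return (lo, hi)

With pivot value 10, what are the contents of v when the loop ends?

[6,6,6,6,6,6,10,10,10]

pivot = 10; lo=0, mid=0, hi=8
v[mid]=6<10: swap v[0],v[0]; lo=1,mid=1 → [6,10,6,6,10,6,6,10,6]
v[mid]=10=10: mid=2
v[mid]=6<10: swap v[1],v[2]; lo=2,mid=3 → [6,6,10,6,10,6,6,10,6]
v[mid]=6<10: swap v[2],v[3]; lo=3,mid=4 → [6,6,6,10,10,6,6,10,6]
v[mid]=10=10: mid=5
v[mid]=6<10: swap v[3],v[5]; lo=4,mid=6 → [6,6,6,6,10,10,6,10,6]
v[mid]=6<10: swap v[4],v[6]; lo=5,mid=7 → [6,6,6,6,6,10,10,10,6]
v[mid]=10=10: mid=8
v[mid]=6<10: swap v[5],v[8]; lo=6,mid=9 → [6,6,6,6,6,6,10,10,10]
end: lo=6, hi=8; v = [6,6,6,6,6,6,10,10,10]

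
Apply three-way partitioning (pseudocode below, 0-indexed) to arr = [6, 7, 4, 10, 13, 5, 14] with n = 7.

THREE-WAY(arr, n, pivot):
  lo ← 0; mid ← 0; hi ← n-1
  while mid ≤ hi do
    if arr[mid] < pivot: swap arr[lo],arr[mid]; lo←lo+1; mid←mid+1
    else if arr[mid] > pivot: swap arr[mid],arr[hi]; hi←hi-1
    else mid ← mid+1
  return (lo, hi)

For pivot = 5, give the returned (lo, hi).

(1, 1)

pivot = 5; lo=0, mid=0, hi=6
arr[mid]=6>5: swap arr[0],arr[6]; hi=5 → [14, 7, 4, 10, 13, 5, 6]
arr[mid]=14>5: swap arr[0],arr[5]; hi=4 → [5, 7, 4, 10, 13, 14, 6]
arr[mid]=5=5: mid=1
arr[mid]=7>5: swap arr[1],arr[4]; hi=3 → [5, 13, 4, 10, 7, 14, 6]
arr[mid]=13>5: swap arr[1],arr[3]; hi=2 → [5, 10, 4, 13, 7, 14, 6]
arr[mid]=10>5: swap arr[1],arr[2]; hi=1 → [5, 4, 10, 13, 7, 14, 6]
arr[mid]=4<5: swap arr[0],arr[1]; lo=1,mid=2 → [4, 5, 10, 13, 7, 14, 6]
end: lo=1, hi=1; arr = [4, 5, 10, 13, 7, 14, 6]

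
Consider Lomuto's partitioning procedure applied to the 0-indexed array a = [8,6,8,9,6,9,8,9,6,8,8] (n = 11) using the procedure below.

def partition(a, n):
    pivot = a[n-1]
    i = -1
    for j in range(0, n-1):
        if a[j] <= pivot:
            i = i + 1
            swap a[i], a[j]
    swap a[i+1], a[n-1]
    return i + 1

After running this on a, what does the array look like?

[8,6,8,6,8,6,8,8,9,9,9]

pivot = a[10] = 8; i = -1
j=0: a[0]=8 ≤ 8 → i=0, swap a[0],a[0] (no change) → [8,6,8,9,6,9,8,9,6,8,8]
j=1: a[1]=6 ≤ 8 → i=1, swap a[1],a[1] (no change) → [8,6,8,9,6,9,8,9,6,8,8]
j=2: a[2]=8 ≤ 8 → i=2, swap a[2],a[2] (no change) → [8,6,8,9,6,9,8,9,6,8,8]
j=3: a[3]=9 > 8 → no swap
j=4: a[4]=6 ≤ 8 → i=3, swap a[3],a[4] → [8,6,8,6,9,9,8,9,6,8,8]
j=5: a[5]=9 > 8 → no swap
j=6: a[6]=8 ≤ 8 → i=4, swap a[4],a[6] → [8,6,8,6,8,9,9,9,6,8,8]
j=7: a[7]=9 > 8 → no swap
j=8: a[8]=6 ≤ 8 → i=5, swap a[5],a[8] → [8,6,8,6,8,6,9,9,9,8,8]
j=9: a[9]=8 ≤ 8 → i=6, swap a[6],a[9] → [8,6,8,6,8,6,8,9,9,9,8]
final swap a[7],a[10] → [8,6,8,6,8,6,8,8,9,9,9]; return 7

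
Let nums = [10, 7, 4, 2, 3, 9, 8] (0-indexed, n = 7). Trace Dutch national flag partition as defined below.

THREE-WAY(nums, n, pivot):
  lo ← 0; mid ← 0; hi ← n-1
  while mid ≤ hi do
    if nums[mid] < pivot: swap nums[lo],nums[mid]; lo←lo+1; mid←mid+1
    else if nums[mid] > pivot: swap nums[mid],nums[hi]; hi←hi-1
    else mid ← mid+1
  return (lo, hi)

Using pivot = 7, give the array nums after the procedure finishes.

lo=0 mid=0 hi=6
10>7: swap(0,6), hi=5 ⇒ [8, 7, 4, 2, 3, 9, 10]
8>7: swap(0,5), hi=4 ⇒ [9, 7, 4, 2, 3, 8, 10]
9>7: swap(0,4), hi=3 ⇒ [3, 7, 4, 2, 9, 8, 10]
3<7: swap(0,0), lo=1 mid=1 ⇒ [3, 7, 4, 2, 9, 8, 10]
7=7: mid=2
4<7: swap(1,2), lo=2 mid=3 ⇒ [3, 4, 7, 2, 9, 8, 10]
2<7: swap(2,3), lo=3 mid=4 ⇒ [3, 4, 2, 7, 9, 8, 10]
done. lo=3 hi=3; nums=[3, 4, 2, 7, 9, 8, 10]

[3, 4, 2, 7, 9, 8, 10]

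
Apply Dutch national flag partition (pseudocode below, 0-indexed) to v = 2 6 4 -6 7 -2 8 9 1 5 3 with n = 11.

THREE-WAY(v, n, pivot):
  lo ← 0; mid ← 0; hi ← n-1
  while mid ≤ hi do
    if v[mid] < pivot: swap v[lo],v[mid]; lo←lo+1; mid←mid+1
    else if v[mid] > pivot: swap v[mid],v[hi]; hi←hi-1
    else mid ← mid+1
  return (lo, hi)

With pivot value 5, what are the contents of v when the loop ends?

2 3 4 -6 -2 1 5 9 8 7 6

lo=0 mid=0 hi=10
2<5: swap(0,0), lo=1 mid=1 ⇒ 2 6 4 -6 7 -2 8 9 1 5 3
6>5: swap(1,10), hi=9 ⇒ 2 3 4 -6 7 -2 8 9 1 5 6
3<5: swap(1,1), lo=2 mid=2 ⇒ 2 3 4 -6 7 -2 8 9 1 5 6
4<5: swap(2,2), lo=3 mid=3 ⇒ 2 3 4 -6 7 -2 8 9 1 5 6
-6<5: swap(3,3), lo=4 mid=4 ⇒ 2 3 4 -6 7 -2 8 9 1 5 6
7>5: swap(4,9), hi=8 ⇒ 2 3 4 -6 5 -2 8 9 1 7 6
5=5: mid=5
-2<5: swap(4,5), lo=5 mid=6 ⇒ 2 3 4 -6 -2 5 8 9 1 7 6
8>5: swap(6,8), hi=7 ⇒ 2 3 4 -6 -2 5 1 9 8 7 6
1<5: swap(5,6), lo=6 mid=7 ⇒ 2 3 4 -6 -2 1 5 9 8 7 6
9>5: swap(7,7), hi=6 ⇒ 2 3 4 -6 -2 1 5 9 8 7 6
done. lo=6 hi=6; v=2 3 4 -6 -2 1 5 9 8 7 6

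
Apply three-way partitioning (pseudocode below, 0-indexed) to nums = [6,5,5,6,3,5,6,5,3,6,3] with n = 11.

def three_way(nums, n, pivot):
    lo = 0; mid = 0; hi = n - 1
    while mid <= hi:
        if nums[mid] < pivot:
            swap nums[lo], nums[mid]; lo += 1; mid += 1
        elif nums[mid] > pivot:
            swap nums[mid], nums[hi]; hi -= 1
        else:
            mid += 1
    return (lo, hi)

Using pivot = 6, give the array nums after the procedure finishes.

[5,5,3,5,5,3,3,6,6,6,6]

pivot = 6; lo=0, mid=0, hi=10
nums[mid]=6=6: mid=1
nums[mid]=5<6: swap nums[0],nums[1]; lo=1,mid=2 → [5,6,5,6,3,5,6,5,3,6,3]
nums[mid]=5<6: swap nums[1],nums[2]; lo=2,mid=3 → [5,5,6,6,3,5,6,5,3,6,3]
nums[mid]=6=6: mid=4
nums[mid]=3<6: swap nums[2],nums[4]; lo=3,mid=5 → [5,5,3,6,6,5,6,5,3,6,3]
nums[mid]=5<6: swap nums[3],nums[5]; lo=4,mid=6 → [5,5,3,5,6,6,6,5,3,6,3]
nums[mid]=6=6: mid=7
nums[mid]=5<6: swap nums[4],nums[7]; lo=5,mid=8 → [5,5,3,5,5,6,6,6,3,6,3]
nums[mid]=3<6: swap nums[5],nums[8]; lo=6,mid=9 → [5,5,3,5,5,3,6,6,6,6,3]
nums[mid]=6=6: mid=10
nums[mid]=3<6: swap nums[6],nums[10]; lo=7,mid=11 → [5,5,3,5,5,3,3,6,6,6,6]
end: lo=7, hi=10; nums = [5,5,3,5,5,3,3,6,6,6,6]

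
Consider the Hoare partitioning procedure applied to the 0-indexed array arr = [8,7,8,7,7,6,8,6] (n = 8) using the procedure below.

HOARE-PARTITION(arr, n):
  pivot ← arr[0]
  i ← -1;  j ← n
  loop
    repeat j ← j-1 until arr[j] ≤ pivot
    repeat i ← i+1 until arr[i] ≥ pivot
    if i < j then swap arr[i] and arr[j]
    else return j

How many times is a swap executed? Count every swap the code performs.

pivot=8
j stops at 7 (6), i stops at 0 (8); swap ⇒ [6,7,8,7,7,6,8,8]
j stops at 6 (8), i stops at 2 (8); swap ⇒ [6,7,8,7,7,6,8,8]
j stops at 5, i stops at 6; i≥j ⇒ return 5. arr=[6,7,8,7,7,6,8,8]

2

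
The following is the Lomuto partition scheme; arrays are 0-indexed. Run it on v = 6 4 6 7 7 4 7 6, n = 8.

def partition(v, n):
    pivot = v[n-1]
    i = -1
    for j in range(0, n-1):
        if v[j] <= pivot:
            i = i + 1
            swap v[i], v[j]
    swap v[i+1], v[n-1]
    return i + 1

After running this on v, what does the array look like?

pivot=6, i=-1
j=0: 6≤6, i=0, swap(0,0) ⇒ 6 4 6 7 7 4 7 6
j=1: 4≤6, i=1, swap(1,1) ⇒ 6 4 6 7 7 4 7 6
j=2: 6≤6, i=2, swap(2,2) ⇒ 6 4 6 7 7 4 7 6
j=3: 7>6, skip
j=4: 7>6, skip
j=5: 4≤6, i=3, swap(3,5) ⇒ 6 4 6 4 7 7 7 6
j=6: 7>6, skip
swap(4,7) ⇒ 6 4 6 4 6 7 7 7; return 4

6 4 6 4 6 7 7 7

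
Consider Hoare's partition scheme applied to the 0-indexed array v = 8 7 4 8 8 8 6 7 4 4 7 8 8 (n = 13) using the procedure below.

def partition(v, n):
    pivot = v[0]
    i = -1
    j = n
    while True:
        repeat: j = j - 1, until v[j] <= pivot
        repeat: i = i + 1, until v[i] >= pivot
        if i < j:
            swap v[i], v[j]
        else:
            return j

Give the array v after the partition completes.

8 7 4 8 7 4 6 7 4 8 8 8 8

pivot=8
j stops at 12 (8), i stops at 0 (8); swap ⇒ 8 7 4 8 8 8 6 7 4 4 7 8 8
j stops at 11 (8), i stops at 3 (8); swap ⇒ 8 7 4 8 8 8 6 7 4 4 7 8 8
j stops at 10 (7), i stops at 4 (8); swap ⇒ 8 7 4 8 7 8 6 7 4 4 8 8 8
j stops at 9 (4), i stops at 5 (8); swap ⇒ 8 7 4 8 7 4 6 7 4 8 8 8 8
j stops at 8, i stops at 9; i≥j ⇒ return 8. v=8 7 4 8 7 4 6 7 4 8 8 8 8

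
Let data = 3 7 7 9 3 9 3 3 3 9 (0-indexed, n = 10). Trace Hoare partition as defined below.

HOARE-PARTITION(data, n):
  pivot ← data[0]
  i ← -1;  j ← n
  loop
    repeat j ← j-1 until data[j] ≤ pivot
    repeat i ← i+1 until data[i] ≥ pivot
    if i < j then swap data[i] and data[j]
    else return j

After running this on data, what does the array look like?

3 3 3 3 9 9 7 7 3 9

pivot=3
j stops at 8 (3), i stops at 0 (3); swap ⇒ 3 7 7 9 3 9 3 3 3 9
j stops at 7 (3), i stops at 1 (7); swap ⇒ 3 3 7 9 3 9 3 7 3 9
j stops at 6 (3), i stops at 2 (7); swap ⇒ 3 3 3 9 3 9 7 7 3 9
j stops at 4 (3), i stops at 3 (9); swap ⇒ 3 3 3 3 9 9 7 7 3 9
j stops at 3, i stops at 4; i≥j ⇒ return 3. data=3 3 3 3 9 9 7 7 3 9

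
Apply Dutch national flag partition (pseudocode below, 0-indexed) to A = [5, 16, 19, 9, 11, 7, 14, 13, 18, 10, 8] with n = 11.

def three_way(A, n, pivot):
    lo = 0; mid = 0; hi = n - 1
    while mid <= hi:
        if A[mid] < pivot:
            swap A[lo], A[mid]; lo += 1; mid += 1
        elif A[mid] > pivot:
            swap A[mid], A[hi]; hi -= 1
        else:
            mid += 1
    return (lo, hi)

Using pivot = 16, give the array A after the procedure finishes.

lo=0 mid=0 hi=10
5<16: swap(0,0), lo=1 mid=1 ⇒ [5, 16, 19, 9, 11, 7, 14, 13, 18, 10, 8]
16=16: mid=2
19>16: swap(2,10), hi=9 ⇒ [5, 16, 8, 9, 11, 7, 14, 13, 18, 10, 19]
8<16: swap(1,2), lo=2 mid=3 ⇒ [5, 8, 16, 9, 11, 7, 14, 13, 18, 10, 19]
9<16: swap(2,3), lo=3 mid=4 ⇒ [5, 8, 9, 16, 11, 7, 14, 13, 18, 10, 19]
11<16: swap(3,4), lo=4 mid=5 ⇒ [5, 8, 9, 11, 16, 7, 14, 13, 18, 10, 19]
7<16: swap(4,5), lo=5 mid=6 ⇒ [5, 8, 9, 11, 7, 16, 14, 13, 18, 10, 19]
14<16: swap(5,6), lo=6 mid=7 ⇒ [5, 8, 9, 11, 7, 14, 16, 13, 18, 10, 19]
13<16: swap(6,7), lo=7 mid=8 ⇒ [5, 8, 9, 11, 7, 14, 13, 16, 18, 10, 19]
18>16: swap(8,9), hi=8 ⇒ [5, 8, 9, 11, 7, 14, 13, 16, 10, 18, 19]
10<16: swap(7,8), lo=8 mid=9 ⇒ [5, 8, 9, 11, 7, 14, 13, 10, 16, 18, 19]
done. lo=8 hi=8; A=[5, 8, 9, 11, 7, 14, 13, 10, 16, 18, 19]

[5, 8, 9, 11, 7, 14, 13, 10, 16, 18, 19]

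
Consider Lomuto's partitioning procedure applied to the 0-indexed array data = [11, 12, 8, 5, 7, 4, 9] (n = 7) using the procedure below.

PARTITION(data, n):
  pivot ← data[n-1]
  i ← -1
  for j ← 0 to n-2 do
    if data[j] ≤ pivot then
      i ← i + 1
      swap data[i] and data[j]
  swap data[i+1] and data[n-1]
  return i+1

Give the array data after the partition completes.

pivot = data[6] = 9; i = -1
j=0: data[0]=11 > 9 → no swap
j=1: data[1]=12 > 9 → no swap
j=2: data[2]=8 ≤ 9 → i=0, swap data[0],data[2] → [8, 12, 11, 5, 7, 4, 9]
j=3: data[3]=5 ≤ 9 → i=1, swap data[1],data[3] → [8, 5, 11, 12, 7, 4, 9]
j=4: data[4]=7 ≤ 9 → i=2, swap data[2],data[4] → [8, 5, 7, 12, 11, 4, 9]
j=5: data[5]=4 ≤ 9 → i=3, swap data[3],data[5] → [8, 5, 7, 4, 11, 12, 9]
final swap data[4],data[6] → [8, 5, 7, 4, 9, 12, 11]; return 4

[8, 5, 7, 4, 9, 12, 11]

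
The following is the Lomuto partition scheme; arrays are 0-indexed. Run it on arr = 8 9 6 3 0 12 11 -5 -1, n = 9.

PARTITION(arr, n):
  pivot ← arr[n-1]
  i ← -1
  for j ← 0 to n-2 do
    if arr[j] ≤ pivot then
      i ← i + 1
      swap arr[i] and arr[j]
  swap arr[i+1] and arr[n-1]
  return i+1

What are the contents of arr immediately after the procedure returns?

pivot=-1, i=-1
j=0: 8>-1, skip
j=1: 9>-1, skip
j=2: 6>-1, skip
j=3: 3>-1, skip
j=4: 0>-1, skip
j=5: 12>-1, skip
j=6: 11>-1, skip
j=7: -5≤-1, i=0, swap(0,7) ⇒ -5 9 6 3 0 12 11 8 -1
swap(1,8) ⇒ -5 -1 6 3 0 12 11 8 9; return 1

-5 -1 6 3 0 12 11 8 9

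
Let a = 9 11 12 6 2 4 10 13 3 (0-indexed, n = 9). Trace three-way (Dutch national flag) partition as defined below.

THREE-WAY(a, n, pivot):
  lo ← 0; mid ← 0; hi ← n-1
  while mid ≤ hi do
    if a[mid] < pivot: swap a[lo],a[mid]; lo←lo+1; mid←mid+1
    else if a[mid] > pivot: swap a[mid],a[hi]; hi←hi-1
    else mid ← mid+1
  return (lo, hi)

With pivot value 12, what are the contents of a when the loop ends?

lo=0 mid=0 hi=8
9<12: swap(0,0), lo=1 mid=1 ⇒ 9 11 12 6 2 4 10 13 3
11<12: swap(1,1), lo=2 mid=2 ⇒ 9 11 12 6 2 4 10 13 3
12=12: mid=3
6<12: swap(2,3), lo=3 mid=4 ⇒ 9 11 6 12 2 4 10 13 3
2<12: swap(3,4), lo=4 mid=5 ⇒ 9 11 6 2 12 4 10 13 3
4<12: swap(4,5), lo=5 mid=6 ⇒ 9 11 6 2 4 12 10 13 3
10<12: swap(5,6), lo=6 mid=7 ⇒ 9 11 6 2 4 10 12 13 3
13>12: swap(7,8), hi=7 ⇒ 9 11 6 2 4 10 12 3 13
3<12: swap(6,7), lo=7 mid=8 ⇒ 9 11 6 2 4 10 3 12 13
done. lo=7 hi=7; a=9 11 6 2 4 10 3 12 13

9 11 6 2 4 10 3 12 13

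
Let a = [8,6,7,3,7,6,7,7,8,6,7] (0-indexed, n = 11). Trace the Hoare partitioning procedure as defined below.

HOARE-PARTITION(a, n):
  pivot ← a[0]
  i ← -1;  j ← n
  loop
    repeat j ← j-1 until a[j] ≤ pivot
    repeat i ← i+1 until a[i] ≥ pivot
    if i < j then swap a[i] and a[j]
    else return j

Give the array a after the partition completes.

pivot = a[0] = 8; i = -1, j = 11
j→10 (a[10]=7≤8), i→0 (a[0]=8≥8); i<j, swap → [7,6,7,3,7,6,7,7,8,6,8]
j→9 (a[9]=6≤8), i→8 (a[8]=8≥8); i<j, swap → [7,6,7,3,7,6,7,7,6,8,8]
j→8, i→9; i≥j, return j=8. a = [7,6,7,3,7,6,7,7,6,8,8]

[7,6,7,3,7,6,7,7,6,8,8]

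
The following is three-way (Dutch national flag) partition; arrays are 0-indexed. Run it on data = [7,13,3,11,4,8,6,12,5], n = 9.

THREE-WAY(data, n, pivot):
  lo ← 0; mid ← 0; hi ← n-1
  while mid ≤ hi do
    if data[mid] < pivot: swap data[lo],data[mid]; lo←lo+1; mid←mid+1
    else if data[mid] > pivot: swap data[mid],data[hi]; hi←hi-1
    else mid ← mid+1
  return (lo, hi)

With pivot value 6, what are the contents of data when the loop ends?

lo=0 mid=0 hi=8
7>6: swap(0,8), hi=7 ⇒ [5,13,3,11,4,8,6,12,7]
5<6: swap(0,0), lo=1 mid=1 ⇒ [5,13,3,11,4,8,6,12,7]
13>6: swap(1,7), hi=6 ⇒ [5,12,3,11,4,8,6,13,7]
12>6: swap(1,6), hi=5 ⇒ [5,6,3,11,4,8,12,13,7]
6=6: mid=2
3<6: swap(1,2), lo=2 mid=3 ⇒ [5,3,6,11,4,8,12,13,7]
11>6: swap(3,5), hi=4 ⇒ [5,3,6,8,4,11,12,13,7]
8>6: swap(3,4), hi=3 ⇒ [5,3,6,4,8,11,12,13,7]
4<6: swap(2,3), lo=3 mid=4 ⇒ [5,3,4,6,8,11,12,13,7]
done. lo=3 hi=3; data=[5,3,4,6,8,11,12,13,7]

[5,3,4,6,8,11,12,13,7]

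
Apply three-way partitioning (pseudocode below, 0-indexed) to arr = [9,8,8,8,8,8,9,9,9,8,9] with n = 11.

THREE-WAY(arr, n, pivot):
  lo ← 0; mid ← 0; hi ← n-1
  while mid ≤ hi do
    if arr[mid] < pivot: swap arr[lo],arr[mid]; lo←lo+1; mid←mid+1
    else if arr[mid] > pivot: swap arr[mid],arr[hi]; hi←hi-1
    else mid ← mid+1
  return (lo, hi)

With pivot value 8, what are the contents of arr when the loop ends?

lo=0 mid=0 hi=10
9>8: swap(0,10), hi=9 ⇒ [9,8,8,8,8,8,9,9,9,8,9]
9>8: swap(0,9), hi=8 ⇒ [8,8,8,8,8,8,9,9,9,9,9]
8=8: mid=1
8=8: mid=2
8=8: mid=3
8=8: mid=4
8=8: mid=5
8=8: mid=6
9>8: swap(6,8), hi=7 ⇒ [8,8,8,8,8,8,9,9,9,9,9]
9>8: swap(6,7), hi=6 ⇒ [8,8,8,8,8,8,9,9,9,9,9]
9>8: swap(6,6), hi=5 ⇒ [8,8,8,8,8,8,9,9,9,9,9]
done. lo=0 hi=5; arr=[8,8,8,8,8,8,9,9,9,9,9]

[8,8,8,8,8,8,9,9,9,9,9]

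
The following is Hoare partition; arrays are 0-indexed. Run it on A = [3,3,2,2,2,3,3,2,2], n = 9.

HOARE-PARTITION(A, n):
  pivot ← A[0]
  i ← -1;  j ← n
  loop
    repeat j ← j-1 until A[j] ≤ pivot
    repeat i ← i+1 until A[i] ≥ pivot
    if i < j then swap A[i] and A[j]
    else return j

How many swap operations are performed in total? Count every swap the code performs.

pivot = A[0] = 3; i = -1, j = 9
j→8 (A[8]=2≤3), i→0 (A[0]=3≥3); i<j, swap → [2,3,2,2,2,3,3,2,3]
j→7 (A[7]=2≤3), i→1 (A[1]=3≥3); i<j, swap → [2,2,2,2,2,3,3,3,3]
j→6 (A[6]=3≤3), i→5 (A[5]=3≥3); i<j, swap → [2,2,2,2,2,3,3,3,3]
j→5, i→6; i≥j, return j=5. A = [2,2,2,2,2,3,3,3,3]

3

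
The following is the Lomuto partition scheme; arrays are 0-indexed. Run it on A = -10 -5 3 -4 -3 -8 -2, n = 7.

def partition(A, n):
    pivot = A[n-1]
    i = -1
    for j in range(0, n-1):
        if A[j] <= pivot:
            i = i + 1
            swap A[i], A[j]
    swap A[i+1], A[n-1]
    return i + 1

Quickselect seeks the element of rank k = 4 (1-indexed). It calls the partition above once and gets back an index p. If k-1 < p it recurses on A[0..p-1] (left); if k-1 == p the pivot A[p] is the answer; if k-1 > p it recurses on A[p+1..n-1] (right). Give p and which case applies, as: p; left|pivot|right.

pivot=-2, i=-1
j=0: -10≤-2, i=0, swap(0,0) ⇒ -10 -5 3 -4 -3 -8 -2
j=1: -5≤-2, i=1, swap(1,1) ⇒ -10 -5 3 -4 -3 -8 -2
j=2: 3>-2, skip
j=3: -4≤-2, i=2, swap(2,3) ⇒ -10 -5 -4 3 -3 -8 -2
j=4: -3≤-2, i=3, swap(3,4) ⇒ -10 -5 -4 -3 3 -8 -2
j=5: -8≤-2, i=4, swap(4,5) ⇒ -10 -5 -4 -3 -8 3 -2
swap(5,6) ⇒ -10 -5 -4 -3 -8 -2 3; return 5
p = 5; k-1 = 3 < 5 ⇒ left

5; left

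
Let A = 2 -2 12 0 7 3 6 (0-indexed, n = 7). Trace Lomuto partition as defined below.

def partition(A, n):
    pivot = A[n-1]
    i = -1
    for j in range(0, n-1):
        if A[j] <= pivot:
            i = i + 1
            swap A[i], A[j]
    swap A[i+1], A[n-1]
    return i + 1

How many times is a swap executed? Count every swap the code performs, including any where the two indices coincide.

pivot = A[6] = 6; i = -1
j=0: A[0]=2 ≤ 6 → i=0, swap A[0],A[0] (no change) → 2 -2 12 0 7 3 6
j=1: A[1]=-2 ≤ 6 → i=1, swap A[1],A[1] (no change) → 2 -2 12 0 7 3 6
j=2: A[2]=12 > 6 → no swap
j=3: A[3]=0 ≤ 6 → i=2, swap A[2],A[3] → 2 -2 0 12 7 3 6
j=4: A[4]=7 > 6 → no swap
j=5: A[5]=3 ≤ 6 → i=3, swap A[3],A[5] → 2 -2 0 3 7 12 6
final swap A[4],A[6] → 2 -2 0 3 6 12 7; return 4

5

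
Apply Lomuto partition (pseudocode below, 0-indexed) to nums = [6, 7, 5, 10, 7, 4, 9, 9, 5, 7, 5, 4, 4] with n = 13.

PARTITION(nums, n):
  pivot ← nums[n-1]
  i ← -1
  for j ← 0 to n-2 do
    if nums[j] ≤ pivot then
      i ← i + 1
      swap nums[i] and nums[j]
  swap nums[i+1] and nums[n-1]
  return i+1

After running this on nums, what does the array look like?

[4, 4, 4, 10, 7, 6, 9, 9, 5, 7, 5, 7, 5]

pivot=4, i=-1
j=0: 6>4, skip
j=1: 7>4, skip
j=2: 5>4, skip
j=3: 10>4, skip
j=4: 7>4, skip
j=5: 4≤4, i=0, swap(0,5) ⇒ [4, 7, 5, 10, 7, 6, 9, 9, 5, 7, 5, 4, 4]
j=6: 9>4, skip
j=7: 9>4, skip
j=8: 5>4, skip
j=9: 7>4, skip
j=10: 5>4, skip
j=11: 4≤4, i=1, swap(1,11) ⇒ [4, 4, 5, 10, 7, 6, 9, 9, 5, 7, 5, 7, 4]
swap(2,12) ⇒ [4, 4, 4, 10, 7, 6, 9, 9, 5, 7, 5, 7, 5]; return 2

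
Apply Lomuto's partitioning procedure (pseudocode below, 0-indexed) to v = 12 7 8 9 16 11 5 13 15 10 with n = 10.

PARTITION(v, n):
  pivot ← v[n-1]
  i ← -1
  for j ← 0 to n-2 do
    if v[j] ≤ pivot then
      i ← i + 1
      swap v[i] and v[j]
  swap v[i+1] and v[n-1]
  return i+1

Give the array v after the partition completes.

7 8 9 5 10 11 12 13 15 16

pivot=10, i=-1
j=0: 12>10, skip
j=1: 7≤10, i=0, swap(0,1) ⇒ 7 12 8 9 16 11 5 13 15 10
j=2: 8≤10, i=1, swap(1,2) ⇒ 7 8 12 9 16 11 5 13 15 10
j=3: 9≤10, i=2, swap(2,3) ⇒ 7 8 9 12 16 11 5 13 15 10
j=4: 16>10, skip
j=5: 11>10, skip
j=6: 5≤10, i=3, swap(3,6) ⇒ 7 8 9 5 16 11 12 13 15 10
j=7: 13>10, skip
j=8: 15>10, skip
swap(4,9) ⇒ 7 8 9 5 10 11 12 13 15 16; return 4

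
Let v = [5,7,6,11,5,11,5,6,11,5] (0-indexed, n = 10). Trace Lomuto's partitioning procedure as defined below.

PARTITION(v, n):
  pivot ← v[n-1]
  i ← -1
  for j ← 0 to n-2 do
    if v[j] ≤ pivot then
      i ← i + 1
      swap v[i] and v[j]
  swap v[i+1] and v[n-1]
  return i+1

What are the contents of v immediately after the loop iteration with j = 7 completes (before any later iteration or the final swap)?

pivot=5, i=-1
j=0: 5≤5, i=0, swap(0,0) ⇒ [5,7,6,11,5,11,5,6,11,5]
j=1: 7>5, skip
j=2: 6>5, skip
j=3: 11>5, skip
j=4: 5≤5, i=1, swap(1,4) ⇒ [5,5,6,11,7,11,5,6,11,5]
j=5: 11>5, skip
j=6: 5≤5, i=2, swap(2,6) ⇒ [5,5,5,11,7,11,6,6,11,5]
j=7: 6>5, skip
(after j=7) v = [5,5,5,11,7,11,6,6,11,5]

[5,5,5,11,7,11,6,6,11,5]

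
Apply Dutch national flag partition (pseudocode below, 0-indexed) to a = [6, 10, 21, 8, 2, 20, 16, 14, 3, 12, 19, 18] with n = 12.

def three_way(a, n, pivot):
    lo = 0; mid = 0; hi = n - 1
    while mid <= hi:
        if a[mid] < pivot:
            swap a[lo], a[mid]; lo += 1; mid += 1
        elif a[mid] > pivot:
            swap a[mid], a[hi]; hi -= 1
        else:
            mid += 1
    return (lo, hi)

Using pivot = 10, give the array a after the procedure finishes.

[6, 3, 8, 2, 10, 16, 14, 20, 12, 19, 18, 21]

lo=0 mid=0 hi=11
6<10: swap(0,0), lo=1 mid=1 ⇒ [6, 10, 21, 8, 2, 20, 16, 14, 3, 12, 19, 18]
10=10: mid=2
21>10: swap(2,11), hi=10 ⇒ [6, 10, 18, 8, 2, 20, 16, 14, 3, 12, 19, 21]
18>10: swap(2,10), hi=9 ⇒ [6, 10, 19, 8, 2, 20, 16, 14, 3, 12, 18, 21]
19>10: swap(2,9), hi=8 ⇒ [6, 10, 12, 8, 2, 20, 16, 14, 3, 19, 18, 21]
12>10: swap(2,8), hi=7 ⇒ [6, 10, 3, 8, 2, 20, 16, 14, 12, 19, 18, 21]
3<10: swap(1,2), lo=2 mid=3 ⇒ [6, 3, 10, 8, 2, 20, 16, 14, 12, 19, 18, 21]
8<10: swap(2,3), lo=3 mid=4 ⇒ [6, 3, 8, 10, 2, 20, 16, 14, 12, 19, 18, 21]
2<10: swap(3,4), lo=4 mid=5 ⇒ [6, 3, 8, 2, 10, 20, 16, 14, 12, 19, 18, 21]
20>10: swap(5,7), hi=6 ⇒ [6, 3, 8, 2, 10, 14, 16, 20, 12, 19, 18, 21]
14>10: swap(5,6), hi=5 ⇒ [6, 3, 8, 2, 10, 16, 14, 20, 12, 19, 18, 21]
16>10: swap(5,5), hi=4 ⇒ [6, 3, 8, 2, 10, 16, 14, 20, 12, 19, 18, 21]
done. lo=4 hi=4; a=[6, 3, 8, 2, 10, 16, 14, 20, 12, 19, 18, 21]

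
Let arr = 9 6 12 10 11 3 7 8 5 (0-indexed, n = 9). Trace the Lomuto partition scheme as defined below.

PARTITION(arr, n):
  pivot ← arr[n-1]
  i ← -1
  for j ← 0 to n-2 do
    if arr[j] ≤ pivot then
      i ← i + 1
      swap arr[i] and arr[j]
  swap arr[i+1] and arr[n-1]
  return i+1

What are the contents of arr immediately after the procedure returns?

3 5 12 10 11 9 7 8 6

pivot=5, i=-1
j=0: 9>5, skip
j=1: 6>5, skip
j=2: 12>5, skip
j=3: 10>5, skip
j=4: 11>5, skip
j=5: 3≤5, i=0, swap(0,5) ⇒ 3 6 12 10 11 9 7 8 5
j=6: 7>5, skip
j=7: 8>5, skip
swap(1,8) ⇒ 3 5 12 10 11 9 7 8 6; return 1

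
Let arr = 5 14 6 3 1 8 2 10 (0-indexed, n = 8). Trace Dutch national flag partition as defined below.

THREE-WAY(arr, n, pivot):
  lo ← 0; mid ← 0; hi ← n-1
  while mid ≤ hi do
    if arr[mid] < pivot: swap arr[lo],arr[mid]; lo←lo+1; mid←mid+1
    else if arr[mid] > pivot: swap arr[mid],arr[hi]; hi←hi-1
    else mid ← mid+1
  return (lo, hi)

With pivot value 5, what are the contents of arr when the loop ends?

pivot = 5; lo=0, mid=0, hi=7
arr[mid]=5=5: mid=1
arr[mid]=14>5: swap arr[1],arr[7]; hi=6 → 5 10 6 3 1 8 2 14
arr[mid]=10>5: swap arr[1],arr[6]; hi=5 → 5 2 6 3 1 8 10 14
arr[mid]=2<5: swap arr[0],arr[1]; lo=1,mid=2 → 2 5 6 3 1 8 10 14
arr[mid]=6>5: swap arr[2],arr[5]; hi=4 → 2 5 8 3 1 6 10 14
arr[mid]=8>5: swap arr[2],arr[4]; hi=3 → 2 5 1 3 8 6 10 14
arr[mid]=1<5: swap arr[1],arr[2]; lo=2,mid=3 → 2 1 5 3 8 6 10 14
arr[mid]=3<5: swap arr[2],arr[3]; lo=3,mid=4 → 2 1 3 5 8 6 10 14
end: lo=3, hi=3; arr = 2 1 3 5 8 6 10 14

2 1 3 5 8 6 10 14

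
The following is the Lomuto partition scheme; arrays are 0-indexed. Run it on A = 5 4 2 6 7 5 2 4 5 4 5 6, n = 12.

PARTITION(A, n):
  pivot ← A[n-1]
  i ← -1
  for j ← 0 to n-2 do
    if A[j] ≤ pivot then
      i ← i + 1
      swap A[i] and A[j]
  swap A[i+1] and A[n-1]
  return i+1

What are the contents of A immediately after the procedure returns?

pivot = A[11] = 6; i = -1
j=0: A[0]=5 ≤ 6 → i=0, swap A[0],A[0] (no change) → 5 4 2 6 7 5 2 4 5 4 5 6
j=1: A[1]=4 ≤ 6 → i=1, swap A[1],A[1] (no change) → 5 4 2 6 7 5 2 4 5 4 5 6
j=2: A[2]=2 ≤ 6 → i=2, swap A[2],A[2] (no change) → 5 4 2 6 7 5 2 4 5 4 5 6
j=3: A[3]=6 ≤ 6 → i=3, swap A[3],A[3] (no change) → 5 4 2 6 7 5 2 4 5 4 5 6
j=4: A[4]=7 > 6 → no swap
j=5: A[5]=5 ≤ 6 → i=4, swap A[4],A[5] → 5 4 2 6 5 7 2 4 5 4 5 6
j=6: A[6]=2 ≤ 6 → i=5, swap A[5],A[6] → 5 4 2 6 5 2 7 4 5 4 5 6
j=7: A[7]=4 ≤ 6 → i=6, swap A[6],A[7] → 5 4 2 6 5 2 4 7 5 4 5 6
j=8: A[8]=5 ≤ 6 → i=7, swap A[7],A[8] → 5 4 2 6 5 2 4 5 7 4 5 6
j=9: A[9]=4 ≤ 6 → i=8, swap A[8],A[9] → 5 4 2 6 5 2 4 5 4 7 5 6
j=10: A[10]=5 ≤ 6 → i=9, swap A[9],A[10] → 5 4 2 6 5 2 4 5 4 5 7 6
final swap A[10],A[11] → 5 4 2 6 5 2 4 5 4 5 6 7; return 10

5 4 2 6 5 2 4 5 4 5 6 7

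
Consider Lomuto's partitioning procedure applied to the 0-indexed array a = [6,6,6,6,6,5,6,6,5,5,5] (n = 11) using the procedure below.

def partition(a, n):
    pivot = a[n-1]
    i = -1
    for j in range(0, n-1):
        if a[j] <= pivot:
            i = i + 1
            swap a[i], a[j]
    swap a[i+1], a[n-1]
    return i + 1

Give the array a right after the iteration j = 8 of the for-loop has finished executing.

pivot=5, i=-1
j=0: 6>5, skip
j=1: 6>5, skip
j=2: 6>5, skip
j=3: 6>5, skip
j=4: 6>5, skip
j=5: 5≤5, i=0, swap(0,5) ⇒ [5,6,6,6,6,6,6,6,5,5,5]
j=6: 6>5, skip
j=7: 6>5, skip
j=8: 5≤5, i=1, swap(1,8) ⇒ [5,5,6,6,6,6,6,6,6,5,5]
(after j=8) a = [5,5,6,6,6,6,6,6,6,5,5]

[5,5,6,6,6,6,6,6,6,5,5]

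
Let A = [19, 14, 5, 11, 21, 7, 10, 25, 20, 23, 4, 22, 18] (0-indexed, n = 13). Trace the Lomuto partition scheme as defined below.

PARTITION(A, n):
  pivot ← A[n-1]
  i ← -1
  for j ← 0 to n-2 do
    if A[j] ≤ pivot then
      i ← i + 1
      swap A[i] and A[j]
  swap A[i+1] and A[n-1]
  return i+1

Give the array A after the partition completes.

pivot=18, i=-1
j=0: 19>18, skip
j=1: 14≤18, i=0, swap(0,1) ⇒ [14, 19, 5, 11, 21, 7, 10, 25, 20, 23, 4, 22, 18]
j=2: 5≤18, i=1, swap(1,2) ⇒ [14, 5, 19, 11, 21, 7, 10, 25, 20, 23, 4, 22, 18]
j=3: 11≤18, i=2, swap(2,3) ⇒ [14, 5, 11, 19, 21, 7, 10, 25, 20, 23, 4, 22, 18]
j=4: 21>18, skip
j=5: 7≤18, i=3, swap(3,5) ⇒ [14, 5, 11, 7, 21, 19, 10, 25, 20, 23, 4, 22, 18]
j=6: 10≤18, i=4, swap(4,6) ⇒ [14, 5, 11, 7, 10, 19, 21, 25, 20, 23, 4, 22, 18]
j=7: 25>18, skip
j=8: 20>18, skip
j=9: 23>18, skip
j=10: 4≤18, i=5, swap(5,10) ⇒ [14, 5, 11, 7, 10, 4, 21, 25, 20, 23, 19, 22, 18]
j=11: 22>18, skip
swap(6,12) ⇒ [14, 5, 11, 7, 10, 4, 18, 25, 20, 23, 19, 22, 21]; return 6

[14, 5, 11, 7, 10, 4, 18, 25, 20, 23, 19, 22, 21]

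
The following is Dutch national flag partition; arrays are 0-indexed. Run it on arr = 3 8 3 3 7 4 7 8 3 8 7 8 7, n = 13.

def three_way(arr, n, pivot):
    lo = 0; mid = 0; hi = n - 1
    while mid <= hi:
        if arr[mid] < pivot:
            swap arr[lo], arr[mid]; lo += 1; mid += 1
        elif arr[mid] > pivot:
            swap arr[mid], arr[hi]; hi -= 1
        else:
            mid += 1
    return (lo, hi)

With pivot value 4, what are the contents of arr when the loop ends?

lo=0 mid=0 hi=12
3<4: swap(0,0), lo=1 mid=1 ⇒ 3 8 3 3 7 4 7 8 3 8 7 8 7
8>4: swap(1,12), hi=11 ⇒ 3 7 3 3 7 4 7 8 3 8 7 8 8
7>4: swap(1,11), hi=10 ⇒ 3 8 3 3 7 4 7 8 3 8 7 7 8
8>4: swap(1,10), hi=9 ⇒ 3 7 3 3 7 4 7 8 3 8 8 7 8
7>4: swap(1,9), hi=8 ⇒ 3 8 3 3 7 4 7 8 3 7 8 7 8
8>4: swap(1,8), hi=7 ⇒ 3 3 3 3 7 4 7 8 8 7 8 7 8
3<4: swap(1,1), lo=2 mid=2 ⇒ 3 3 3 3 7 4 7 8 8 7 8 7 8
3<4: swap(2,2), lo=3 mid=3 ⇒ 3 3 3 3 7 4 7 8 8 7 8 7 8
3<4: swap(3,3), lo=4 mid=4 ⇒ 3 3 3 3 7 4 7 8 8 7 8 7 8
7>4: swap(4,7), hi=6 ⇒ 3 3 3 3 8 4 7 7 8 7 8 7 8
8>4: swap(4,6), hi=5 ⇒ 3 3 3 3 7 4 8 7 8 7 8 7 8
7>4: swap(4,5), hi=4 ⇒ 3 3 3 3 4 7 8 7 8 7 8 7 8
4=4: mid=5
done. lo=4 hi=4; arr=3 3 3 3 4 7 8 7 8 7 8 7 8

3 3 3 3 4 7 8 7 8 7 8 7 8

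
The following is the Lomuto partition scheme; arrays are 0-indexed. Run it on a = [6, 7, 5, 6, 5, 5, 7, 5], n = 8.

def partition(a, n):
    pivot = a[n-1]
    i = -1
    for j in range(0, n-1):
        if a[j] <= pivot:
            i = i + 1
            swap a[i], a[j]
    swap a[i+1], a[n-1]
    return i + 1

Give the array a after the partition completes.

pivot=5, i=-1
j=0: 6>5, skip
j=1: 7>5, skip
j=2: 5≤5, i=0, swap(0,2) ⇒ [5, 7, 6, 6, 5, 5, 7, 5]
j=3: 6>5, skip
j=4: 5≤5, i=1, swap(1,4) ⇒ [5, 5, 6, 6, 7, 5, 7, 5]
j=5: 5≤5, i=2, swap(2,5) ⇒ [5, 5, 5, 6, 7, 6, 7, 5]
j=6: 7>5, skip
swap(3,7) ⇒ [5, 5, 5, 5, 7, 6, 7, 6]; return 3

[5, 5, 5, 5, 7, 6, 7, 6]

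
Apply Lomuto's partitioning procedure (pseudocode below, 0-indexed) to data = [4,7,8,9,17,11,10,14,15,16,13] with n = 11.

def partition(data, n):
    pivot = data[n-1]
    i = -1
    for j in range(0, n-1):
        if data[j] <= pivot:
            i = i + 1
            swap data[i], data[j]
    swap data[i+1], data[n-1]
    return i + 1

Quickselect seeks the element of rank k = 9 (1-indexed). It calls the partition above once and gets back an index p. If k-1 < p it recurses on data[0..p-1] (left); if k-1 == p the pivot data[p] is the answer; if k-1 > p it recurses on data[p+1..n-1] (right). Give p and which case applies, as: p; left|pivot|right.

pivot=13, i=-1
j=0: 4≤13, i=0, swap(0,0) ⇒ [4,7,8,9,17,11,10,14,15,16,13]
j=1: 7≤13, i=1, swap(1,1) ⇒ [4,7,8,9,17,11,10,14,15,16,13]
j=2: 8≤13, i=2, swap(2,2) ⇒ [4,7,8,9,17,11,10,14,15,16,13]
j=3: 9≤13, i=3, swap(3,3) ⇒ [4,7,8,9,17,11,10,14,15,16,13]
j=4: 17>13, skip
j=5: 11≤13, i=4, swap(4,5) ⇒ [4,7,8,9,11,17,10,14,15,16,13]
j=6: 10≤13, i=5, swap(5,6) ⇒ [4,7,8,9,11,10,17,14,15,16,13]
j=7: 14>13, skip
j=8: 15>13, skip
j=9: 16>13, skip
swap(6,10) ⇒ [4,7,8,9,11,10,13,14,15,16,17]; return 6
p = 6; k-1 = 8 > 6 ⇒ right

6; right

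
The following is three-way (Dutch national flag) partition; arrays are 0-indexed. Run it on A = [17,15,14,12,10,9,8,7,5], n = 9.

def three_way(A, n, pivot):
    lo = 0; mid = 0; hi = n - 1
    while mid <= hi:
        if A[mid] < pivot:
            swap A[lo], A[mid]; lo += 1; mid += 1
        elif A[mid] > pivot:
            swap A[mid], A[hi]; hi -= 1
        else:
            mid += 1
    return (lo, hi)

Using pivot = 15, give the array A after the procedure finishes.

pivot = 15; lo=0, mid=0, hi=8
A[mid]=17>15: swap A[0],A[8]; hi=7 → [5,15,14,12,10,9,8,7,17]
A[mid]=5<15: swap A[0],A[0]; lo=1,mid=1 → [5,15,14,12,10,9,8,7,17]
A[mid]=15=15: mid=2
A[mid]=14<15: swap A[1],A[2]; lo=2,mid=3 → [5,14,15,12,10,9,8,7,17]
A[mid]=12<15: swap A[2],A[3]; lo=3,mid=4 → [5,14,12,15,10,9,8,7,17]
A[mid]=10<15: swap A[3],A[4]; lo=4,mid=5 → [5,14,12,10,15,9,8,7,17]
A[mid]=9<15: swap A[4],A[5]; lo=5,mid=6 → [5,14,12,10,9,15,8,7,17]
A[mid]=8<15: swap A[5],A[6]; lo=6,mid=7 → [5,14,12,10,9,8,15,7,17]
A[mid]=7<15: swap A[6],A[7]; lo=7,mid=8 → [5,14,12,10,9,8,7,15,17]
end: lo=7, hi=7; A = [5,14,12,10,9,8,7,15,17]

[5,14,12,10,9,8,7,15,17]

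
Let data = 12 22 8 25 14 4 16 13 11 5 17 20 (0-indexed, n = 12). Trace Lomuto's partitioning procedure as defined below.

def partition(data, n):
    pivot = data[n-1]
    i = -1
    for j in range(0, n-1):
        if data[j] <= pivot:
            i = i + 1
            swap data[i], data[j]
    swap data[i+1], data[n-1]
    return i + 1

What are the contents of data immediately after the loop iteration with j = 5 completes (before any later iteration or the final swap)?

pivot=20, i=-1
j=0: 12≤20, i=0, swap(0,0) ⇒ 12 22 8 25 14 4 16 13 11 5 17 20
j=1: 22>20, skip
j=2: 8≤20, i=1, swap(1,2) ⇒ 12 8 22 25 14 4 16 13 11 5 17 20
j=3: 25>20, skip
j=4: 14≤20, i=2, swap(2,4) ⇒ 12 8 14 25 22 4 16 13 11 5 17 20
j=5: 4≤20, i=3, swap(3,5) ⇒ 12 8 14 4 22 25 16 13 11 5 17 20
(after j=5) data = 12 8 14 4 22 25 16 13 11 5 17 20

12 8 14 4 22 25 16 13 11 5 17 20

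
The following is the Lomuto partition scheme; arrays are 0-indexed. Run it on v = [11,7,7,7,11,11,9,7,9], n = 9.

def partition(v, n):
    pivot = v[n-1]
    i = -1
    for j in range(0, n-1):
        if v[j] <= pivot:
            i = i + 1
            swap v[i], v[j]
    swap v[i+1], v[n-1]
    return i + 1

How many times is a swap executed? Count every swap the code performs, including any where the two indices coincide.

6

pivot = v[8] = 9; i = -1
j=0: v[0]=11 > 9 → no swap
j=1: v[1]=7 ≤ 9 → i=0, swap v[0],v[1] → [7,11,7,7,11,11,9,7,9]
j=2: v[2]=7 ≤ 9 → i=1, swap v[1],v[2] → [7,7,11,7,11,11,9,7,9]
j=3: v[3]=7 ≤ 9 → i=2, swap v[2],v[3] → [7,7,7,11,11,11,9,7,9]
j=4: v[4]=11 > 9 → no swap
j=5: v[5]=11 > 9 → no swap
j=6: v[6]=9 ≤ 9 → i=3, swap v[3],v[6] → [7,7,7,9,11,11,11,7,9]
j=7: v[7]=7 ≤ 9 → i=4, swap v[4],v[7] → [7,7,7,9,7,11,11,11,9]
final swap v[5],v[8] → [7,7,7,9,7,9,11,11,11]; return 5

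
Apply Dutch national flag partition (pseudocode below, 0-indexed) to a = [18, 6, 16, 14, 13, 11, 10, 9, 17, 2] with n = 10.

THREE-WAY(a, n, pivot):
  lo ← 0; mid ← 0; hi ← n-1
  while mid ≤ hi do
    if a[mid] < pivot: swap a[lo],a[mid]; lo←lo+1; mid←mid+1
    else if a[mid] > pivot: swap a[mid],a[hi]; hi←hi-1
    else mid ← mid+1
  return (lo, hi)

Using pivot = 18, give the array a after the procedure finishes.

pivot = 18; lo=0, mid=0, hi=9
a[mid]=18=18: mid=1
a[mid]=6<18: swap a[0],a[1]; lo=1,mid=2 → [6, 18, 16, 14, 13, 11, 10, 9, 17, 2]
a[mid]=16<18: swap a[1],a[2]; lo=2,mid=3 → [6, 16, 18, 14, 13, 11, 10, 9, 17, 2]
a[mid]=14<18: swap a[2],a[3]; lo=3,mid=4 → [6, 16, 14, 18, 13, 11, 10, 9, 17, 2]
a[mid]=13<18: swap a[3],a[4]; lo=4,mid=5 → [6, 16, 14, 13, 18, 11, 10, 9, 17, 2]
a[mid]=11<18: swap a[4],a[5]; lo=5,mid=6 → [6, 16, 14, 13, 11, 18, 10, 9, 17, 2]
a[mid]=10<18: swap a[5],a[6]; lo=6,mid=7 → [6, 16, 14, 13, 11, 10, 18, 9, 17, 2]
a[mid]=9<18: swap a[6],a[7]; lo=7,mid=8 → [6, 16, 14, 13, 11, 10, 9, 18, 17, 2]
a[mid]=17<18: swap a[7],a[8]; lo=8,mid=9 → [6, 16, 14, 13, 11, 10, 9, 17, 18, 2]
a[mid]=2<18: swap a[8],a[9]; lo=9,mid=10 → [6, 16, 14, 13, 11, 10, 9, 17, 2, 18]
end: lo=9, hi=9; a = [6, 16, 14, 13, 11, 10, 9, 17, 2, 18]

[6, 16, 14, 13, 11, 10, 9, 17, 2, 18]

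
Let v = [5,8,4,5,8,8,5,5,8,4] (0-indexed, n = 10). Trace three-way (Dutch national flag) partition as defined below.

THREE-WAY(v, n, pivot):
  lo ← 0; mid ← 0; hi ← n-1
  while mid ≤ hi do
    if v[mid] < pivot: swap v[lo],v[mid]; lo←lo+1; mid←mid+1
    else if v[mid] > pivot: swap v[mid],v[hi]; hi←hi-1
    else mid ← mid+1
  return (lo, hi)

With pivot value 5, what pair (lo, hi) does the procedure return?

(2, 5)

lo=0 mid=0 hi=9
5=5: mid=1
8>5: swap(1,9), hi=8 ⇒ [5,4,4,5,8,8,5,5,8,8]
4<5: swap(0,1), lo=1 mid=2 ⇒ [4,5,4,5,8,8,5,5,8,8]
4<5: swap(1,2), lo=2 mid=3 ⇒ [4,4,5,5,8,8,5,5,8,8]
5=5: mid=4
8>5: swap(4,8), hi=7 ⇒ [4,4,5,5,8,8,5,5,8,8]
8>5: swap(4,7), hi=6 ⇒ [4,4,5,5,5,8,5,8,8,8]
5=5: mid=5
8>5: swap(5,6), hi=5 ⇒ [4,4,5,5,5,5,8,8,8,8]
5=5: mid=6
done. lo=2 hi=5; v=[4,4,5,5,5,5,8,8,8,8]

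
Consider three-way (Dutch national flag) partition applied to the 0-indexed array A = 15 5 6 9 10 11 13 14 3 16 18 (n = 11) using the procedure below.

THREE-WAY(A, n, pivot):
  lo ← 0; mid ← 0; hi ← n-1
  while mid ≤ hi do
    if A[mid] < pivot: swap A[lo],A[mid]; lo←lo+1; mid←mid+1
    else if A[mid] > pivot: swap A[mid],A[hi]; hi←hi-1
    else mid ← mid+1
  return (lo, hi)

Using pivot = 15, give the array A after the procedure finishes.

pivot = 15; lo=0, mid=0, hi=10
A[mid]=15=15: mid=1
A[mid]=5<15: swap A[0],A[1]; lo=1,mid=2 → 5 15 6 9 10 11 13 14 3 16 18
A[mid]=6<15: swap A[1],A[2]; lo=2,mid=3 → 5 6 15 9 10 11 13 14 3 16 18
A[mid]=9<15: swap A[2],A[3]; lo=3,mid=4 → 5 6 9 15 10 11 13 14 3 16 18
A[mid]=10<15: swap A[3],A[4]; lo=4,mid=5 → 5 6 9 10 15 11 13 14 3 16 18
A[mid]=11<15: swap A[4],A[5]; lo=5,mid=6 → 5 6 9 10 11 15 13 14 3 16 18
A[mid]=13<15: swap A[5],A[6]; lo=6,mid=7 → 5 6 9 10 11 13 15 14 3 16 18
A[mid]=14<15: swap A[6],A[7]; lo=7,mid=8 → 5 6 9 10 11 13 14 15 3 16 18
A[mid]=3<15: swap A[7],A[8]; lo=8,mid=9 → 5 6 9 10 11 13 14 3 15 16 18
A[mid]=16>15: swap A[9],A[10]; hi=9 → 5 6 9 10 11 13 14 3 15 18 16
A[mid]=18>15: swap A[9],A[9]; hi=8 → 5 6 9 10 11 13 14 3 15 18 16
end: lo=8, hi=8; A = 5 6 9 10 11 13 14 3 15 18 16

5 6 9 10 11 13 14 3 15 18 16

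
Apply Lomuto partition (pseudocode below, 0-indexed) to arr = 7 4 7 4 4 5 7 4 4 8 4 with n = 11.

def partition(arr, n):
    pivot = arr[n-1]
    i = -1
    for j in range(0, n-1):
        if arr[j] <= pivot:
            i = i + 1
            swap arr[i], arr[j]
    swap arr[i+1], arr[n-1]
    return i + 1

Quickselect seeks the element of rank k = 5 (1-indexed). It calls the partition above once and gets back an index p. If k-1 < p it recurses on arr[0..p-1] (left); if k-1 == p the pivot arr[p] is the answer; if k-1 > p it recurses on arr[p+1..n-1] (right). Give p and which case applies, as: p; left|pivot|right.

pivot = arr[10] = 4; i = -1
j=0: arr[0]=7 > 4 → no swap
j=1: arr[1]=4 ≤ 4 → i=0, swap arr[0],arr[1] → 4 7 7 4 4 5 7 4 4 8 4
j=2: arr[2]=7 > 4 → no swap
j=3: arr[3]=4 ≤ 4 → i=1, swap arr[1],arr[3] → 4 4 7 7 4 5 7 4 4 8 4
j=4: arr[4]=4 ≤ 4 → i=2, swap arr[2],arr[4] → 4 4 4 7 7 5 7 4 4 8 4
j=5: arr[5]=5 > 4 → no swap
j=6: arr[6]=7 > 4 → no swap
j=7: arr[7]=4 ≤ 4 → i=3, swap arr[3],arr[7] → 4 4 4 4 7 5 7 7 4 8 4
j=8: arr[8]=4 ≤ 4 → i=4, swap arr[4],arr[8] → 4 4 4 4 4 5 7 7 7 8 4
j=9: arr[9]=8 > 4 → no swap
final swap arr[5],arr[10] → 4 4 4 4 4 4 7 7 7 8 5; return 5
p = 5; k-1 = 4 < 5 ⇒ left

5; left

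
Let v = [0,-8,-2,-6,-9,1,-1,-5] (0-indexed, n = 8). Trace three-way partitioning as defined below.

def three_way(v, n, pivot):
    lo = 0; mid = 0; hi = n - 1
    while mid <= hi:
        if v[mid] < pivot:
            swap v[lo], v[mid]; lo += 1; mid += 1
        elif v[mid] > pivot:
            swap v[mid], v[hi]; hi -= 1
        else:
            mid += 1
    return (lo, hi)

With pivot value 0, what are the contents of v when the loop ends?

[-8,-2,-6,-9,-5,-1,0,1]

pivot = 0; lo=0, mid=0, hi=7
v[mid]=0=0: mid=1
v[mid]=-8<0: swap v[0],v[1]; lo=1,mid=2 → [-8,0,-2,-6,-9,1,-1,-5]
v[mid]=-2<0: swap v[1],v[2]; lo=2,mid=3 → [-8,-2,0,-6,-9,1,-1,-5]
v[mid]=-6<0: swap v[2],v[3]; lo=3,mid=4 → [-8,-2,-6,0,-9,1,-1,-5]
v[mid]=-9<0: swap v[3],v[4]; lo=4,mid=5 → [-8,-2,-6,-9,0,1,-1,-5]
v[mid]=1>0: swap v[5],v[7]; hi=6 → [-8,-2,-6,-9,0,-5,-1,1]
v[mid]=-5<0: swap v[4],v[5]; lo=5,mid=6 → [-8,-2,-6,-9,-5,0,-1,1]
v[mid]=-1<0: swap v[5],v[6]; lo=6,mid=7 → [-8,-2,-6,-9,-5,-1,0,1]
end: lo=6, hi=6; v = [-8,-2,-6,-9,-5,-1,0,1]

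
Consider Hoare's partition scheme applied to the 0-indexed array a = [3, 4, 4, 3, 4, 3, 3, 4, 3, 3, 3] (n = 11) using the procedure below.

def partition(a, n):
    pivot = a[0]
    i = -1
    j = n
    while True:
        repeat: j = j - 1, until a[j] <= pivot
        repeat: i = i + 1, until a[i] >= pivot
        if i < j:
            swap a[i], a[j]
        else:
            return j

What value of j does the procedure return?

4

pivot = a[0] = 3; i = -1, j = 11
j→10 (a[10]=3≤3), i→0 (a[0]=3≥3); i<j, swap → [3, 4, 4, 3, 4, 3, 3, 4, 3, 3, 3]
j→9 (a[9]=3≤3), i→1 (a[1]=4≥3); i<j, swap → [3, 3, 4, 3, 4, 3, 3, 4, 3, 4, 3]
j→8 (a[8]=3≤3), i→2 (a[2]=4≥3); i<j, swap → [3, 3, 3, 3, 4, 3, 3, 4, 4, 4, 3]
j→6 (a[6]=3≤3), i→3 (a[3]=3≥3); i<j, swap → [3, 3, 3, 3, 4, 3, 3, 4, 4, 4, 3]
j→5 (a[5]=3≤3), i→4 (a[4]=4≥3); i<j, swap → [3, 3, 3, 3, 3, 4, 3, 4, 4, 4, 3]
j→4, i→5; i≥j, return j=4. a = [3, 3, 3, 3, 3, 4, 3, 4, 4, 4, 3]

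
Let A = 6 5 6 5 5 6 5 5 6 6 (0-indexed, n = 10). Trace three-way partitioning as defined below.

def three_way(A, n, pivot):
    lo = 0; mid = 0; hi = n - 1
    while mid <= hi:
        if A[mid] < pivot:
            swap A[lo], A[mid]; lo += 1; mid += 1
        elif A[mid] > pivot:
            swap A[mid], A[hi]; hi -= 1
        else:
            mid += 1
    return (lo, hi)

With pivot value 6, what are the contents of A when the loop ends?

lo=0 mid=0 hi=9
6=6: mid=1
5<6: swap(0,1), lo=1 mid=2 ⇒ 5 6 6 5 5 6 5 5 6 6
6=6: mid=3
5<6: swap(1,3), lo=2 mid=4 ⇒ 5 5 6 6 5 6 5 5 6 6
5<6: swap(2,4), lo=3 mid=5 ⇒ 5 5 5 6 6 6 5 5 6 6
6=6: mid=6
5<6: swap(3,6), lo=4 mid=7 ⇒ 5 5 5 5 6 6 6 5 6 6
5<6: swap(4,7), lo=5 mid=8 ⇒ 5 5 5 5 5 6 6 6 6 6
6=6: mid=9
6=6: mid=10
done. lo=5 hi=9; A=5 5 5 5 5 6 6 6 6 6

5 5 5 5 5 6 6 6 6 6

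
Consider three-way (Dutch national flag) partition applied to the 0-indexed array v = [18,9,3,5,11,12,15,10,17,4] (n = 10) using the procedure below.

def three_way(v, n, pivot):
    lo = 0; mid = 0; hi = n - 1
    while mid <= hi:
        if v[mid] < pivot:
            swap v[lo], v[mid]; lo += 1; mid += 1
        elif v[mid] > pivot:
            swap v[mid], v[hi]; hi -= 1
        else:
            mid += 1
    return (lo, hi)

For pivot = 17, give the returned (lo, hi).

pivot = 17; lo=0, mid=0, hi=9
v[mid]=18>17: swap v[0],v[9]; hi=8 → [4,9,3,5,11,12,15,10,17,18]
v[mid]=4<17: swap v[0],v[0]; lo=1,mid=1 → [4,9,3,5,11,12,15,10,17,18]
v[mid]=9<17: swap v[1],v[1]; lo=2,mid=2 → [4,9,3,5,11,12,15,10,17,18]
v[mid]=3<17: swap v[2],v[2]; lo=3,mid=3 → [4,9,3,5,11,12,15,10,17,18]
v[mid]=5<17: swap v[3],v[3]; lo=4,mid=4 → [4,9,3,5,11,12,15,10,17,18]
v[mid]=11<17: swap v[4],v[4]; lo=5,mid=5 → [4,9,3,5,11,12,15,10,17,18]
v[mid]=12<17: swap v[5],v[5]; lo=6,mid=6 → [4,9,3,5,11,12,15,10,17,18]
v[mid]=15<17: swap v[6],v[6]; lo=7,mid=7 → [4,9,3,5,11,12,15,10,17,18]
v[mid]=10<17: swap v[7],v[7]; lo=8,mid=8 → [4,9,3,5,11,12,15,10,17,18]
v[mid]=17=17: mid=9
end: lo=8, hi=8; v = [4,9,3,5,11,12,15,10,17,18]

(8, 8)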